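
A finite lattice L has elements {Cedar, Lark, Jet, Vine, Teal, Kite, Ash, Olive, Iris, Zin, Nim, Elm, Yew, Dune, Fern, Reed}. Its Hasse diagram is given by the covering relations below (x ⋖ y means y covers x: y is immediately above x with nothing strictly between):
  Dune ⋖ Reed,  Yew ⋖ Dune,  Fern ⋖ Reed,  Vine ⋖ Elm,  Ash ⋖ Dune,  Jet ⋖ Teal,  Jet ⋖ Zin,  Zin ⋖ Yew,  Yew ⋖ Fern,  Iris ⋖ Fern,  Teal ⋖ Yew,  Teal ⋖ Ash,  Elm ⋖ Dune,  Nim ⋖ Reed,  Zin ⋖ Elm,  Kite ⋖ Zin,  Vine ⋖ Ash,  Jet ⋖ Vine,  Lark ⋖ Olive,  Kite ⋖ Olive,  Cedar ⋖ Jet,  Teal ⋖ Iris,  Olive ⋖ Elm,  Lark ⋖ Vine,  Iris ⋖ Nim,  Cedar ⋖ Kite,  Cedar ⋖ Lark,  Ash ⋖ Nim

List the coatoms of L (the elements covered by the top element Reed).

Dune, Fern, Nim

The coatoms are exactly the elements covered by Reed: Dune, Fern, Nim.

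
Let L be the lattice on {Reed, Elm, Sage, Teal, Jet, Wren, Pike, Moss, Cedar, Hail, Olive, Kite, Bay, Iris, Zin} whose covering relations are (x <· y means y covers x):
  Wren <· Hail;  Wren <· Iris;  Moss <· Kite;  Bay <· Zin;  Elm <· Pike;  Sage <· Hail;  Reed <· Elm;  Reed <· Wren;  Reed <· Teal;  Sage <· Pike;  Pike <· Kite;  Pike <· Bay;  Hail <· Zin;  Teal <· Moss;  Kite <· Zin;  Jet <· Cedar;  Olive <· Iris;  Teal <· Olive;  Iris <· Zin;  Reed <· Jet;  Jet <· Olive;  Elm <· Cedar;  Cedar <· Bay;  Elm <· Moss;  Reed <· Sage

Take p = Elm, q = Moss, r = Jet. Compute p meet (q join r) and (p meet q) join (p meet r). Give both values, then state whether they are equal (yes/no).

q join r = Zin, so p meet (q join r) = Elm meet Zin = Elm.
p meet q = Elm and p meet r = Reed, so (p meet q) join (p meet r) = Elm join Reed = Elm.
Equal: yes.

Elm; Elm; yes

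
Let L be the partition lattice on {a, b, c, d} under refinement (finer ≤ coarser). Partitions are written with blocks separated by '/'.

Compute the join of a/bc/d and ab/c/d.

Common upper bounds of {a/bc/d, ab/c/d}: abc/d, abcd.
The least among these is abc/d.

abc/d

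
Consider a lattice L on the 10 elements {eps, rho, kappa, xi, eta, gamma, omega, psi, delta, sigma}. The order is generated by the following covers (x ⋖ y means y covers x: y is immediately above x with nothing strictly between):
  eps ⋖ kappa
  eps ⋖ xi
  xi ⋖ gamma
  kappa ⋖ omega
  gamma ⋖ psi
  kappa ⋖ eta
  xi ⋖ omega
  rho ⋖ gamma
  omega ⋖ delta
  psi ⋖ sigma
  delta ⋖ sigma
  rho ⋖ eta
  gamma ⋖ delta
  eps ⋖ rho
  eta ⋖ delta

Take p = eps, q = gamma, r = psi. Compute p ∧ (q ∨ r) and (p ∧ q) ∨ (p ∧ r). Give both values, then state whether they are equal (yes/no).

q ∨ r = psi, so p ∧ (q ∨ r) = eps ∧ psi = eps.
p ∧ q = eps and p ∧ r = eps, so (p ∧ q) ∨ (p ∧ r) = eps ∨ eps = eps.
Equal: yes.

eps; eps; yes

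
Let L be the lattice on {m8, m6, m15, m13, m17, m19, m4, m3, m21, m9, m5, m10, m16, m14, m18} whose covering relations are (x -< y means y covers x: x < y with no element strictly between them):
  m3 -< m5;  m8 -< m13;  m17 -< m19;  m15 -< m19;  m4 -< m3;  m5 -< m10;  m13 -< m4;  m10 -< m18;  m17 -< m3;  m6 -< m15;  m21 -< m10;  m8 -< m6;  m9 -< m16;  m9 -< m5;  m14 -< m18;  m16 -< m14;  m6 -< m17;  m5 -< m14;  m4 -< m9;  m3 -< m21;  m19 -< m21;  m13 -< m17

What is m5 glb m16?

Common lower bounds of {m5, m16}: m13, m4, m8, m9.
The greatest among these is m9.

m9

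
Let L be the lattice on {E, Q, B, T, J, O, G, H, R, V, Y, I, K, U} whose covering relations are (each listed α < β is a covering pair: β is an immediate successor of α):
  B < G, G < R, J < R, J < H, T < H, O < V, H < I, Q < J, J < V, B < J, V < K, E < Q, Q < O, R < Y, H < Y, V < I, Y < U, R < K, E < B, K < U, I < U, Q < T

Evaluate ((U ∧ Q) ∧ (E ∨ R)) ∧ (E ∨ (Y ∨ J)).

U ∧ Q = Q
E ∨ R = R
Q ∧ R = Q
Y ∨ J = Y
E ∨ Y = Y
Q ∧ Y = Q

Q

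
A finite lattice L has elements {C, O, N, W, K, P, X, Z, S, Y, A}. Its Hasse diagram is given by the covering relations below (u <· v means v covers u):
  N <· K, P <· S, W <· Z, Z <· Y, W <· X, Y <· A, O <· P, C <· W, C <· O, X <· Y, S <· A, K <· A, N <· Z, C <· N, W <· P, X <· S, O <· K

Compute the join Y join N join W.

Common upper bounds of {Y, N, W}: A, Y.
The least among these is Y.

Y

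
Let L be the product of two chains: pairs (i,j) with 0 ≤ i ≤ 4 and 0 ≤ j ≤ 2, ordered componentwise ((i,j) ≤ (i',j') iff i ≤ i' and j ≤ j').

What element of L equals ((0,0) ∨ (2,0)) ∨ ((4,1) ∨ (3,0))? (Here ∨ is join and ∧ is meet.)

(0,0) ∨ (2,0) = (2,0)
(4,1) ∨ (3,0) = (4,1)
(2,0) ∨ (4,1) = (4,1)

(4,1)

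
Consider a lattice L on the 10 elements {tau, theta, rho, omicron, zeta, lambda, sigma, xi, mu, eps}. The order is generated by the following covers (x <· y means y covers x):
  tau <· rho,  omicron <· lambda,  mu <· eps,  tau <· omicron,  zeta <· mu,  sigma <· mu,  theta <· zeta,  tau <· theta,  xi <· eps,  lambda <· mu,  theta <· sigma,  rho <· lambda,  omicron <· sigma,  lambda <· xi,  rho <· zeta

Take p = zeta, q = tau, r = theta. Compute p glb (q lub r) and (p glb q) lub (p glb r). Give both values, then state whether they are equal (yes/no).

theta; theta; yes

q lub r = theta, so p glb (q lub r) = zeta glb theta = theta.
p glb q = tau and p glb r = theta, so (p glb q) lub (p glb r) = tau lub theta = theta.
Equal: yes.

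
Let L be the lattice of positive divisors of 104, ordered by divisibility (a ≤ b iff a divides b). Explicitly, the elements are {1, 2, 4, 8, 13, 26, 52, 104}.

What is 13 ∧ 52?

13

In the divisibility order, the meet is the greatest common divisor: gcd(13, 52) = 13.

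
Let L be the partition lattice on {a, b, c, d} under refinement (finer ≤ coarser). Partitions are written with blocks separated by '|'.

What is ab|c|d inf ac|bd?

The meet (common refinement) of ab|c|d and ac|bd intersects blocks pairwise, giving a|b|c|d.

a|b|c|d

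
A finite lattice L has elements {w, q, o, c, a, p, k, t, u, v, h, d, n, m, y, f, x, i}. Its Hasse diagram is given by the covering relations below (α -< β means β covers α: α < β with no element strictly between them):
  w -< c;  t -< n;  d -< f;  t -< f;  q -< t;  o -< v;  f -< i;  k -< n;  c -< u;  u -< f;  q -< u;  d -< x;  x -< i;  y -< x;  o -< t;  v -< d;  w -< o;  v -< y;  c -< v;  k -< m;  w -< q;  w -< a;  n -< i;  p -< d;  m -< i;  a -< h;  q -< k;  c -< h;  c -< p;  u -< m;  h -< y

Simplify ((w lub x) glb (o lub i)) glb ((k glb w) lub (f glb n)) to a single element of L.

w ∨ x = x
o ∨ i = i
x ∧ i = x
k ∧ w = w
f ∧ n = t
w ∨ t = t
x ∧ t = o

o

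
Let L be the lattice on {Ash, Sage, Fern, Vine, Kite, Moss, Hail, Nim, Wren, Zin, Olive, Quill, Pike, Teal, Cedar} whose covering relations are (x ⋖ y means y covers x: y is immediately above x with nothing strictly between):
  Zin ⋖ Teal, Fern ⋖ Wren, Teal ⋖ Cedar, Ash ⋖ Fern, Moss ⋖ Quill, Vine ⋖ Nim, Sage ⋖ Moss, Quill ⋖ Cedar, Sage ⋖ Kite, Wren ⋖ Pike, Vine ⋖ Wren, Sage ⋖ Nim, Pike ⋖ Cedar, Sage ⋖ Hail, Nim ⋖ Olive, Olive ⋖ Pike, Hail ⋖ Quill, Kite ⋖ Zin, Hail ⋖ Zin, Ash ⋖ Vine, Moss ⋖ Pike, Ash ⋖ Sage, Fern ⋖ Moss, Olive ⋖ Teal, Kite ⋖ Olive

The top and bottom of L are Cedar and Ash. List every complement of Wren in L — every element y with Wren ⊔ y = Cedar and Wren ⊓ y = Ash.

Need y with Wren ∨ y = Cedar and Wren ∧ y = Ash.
Checking each element gives: Hail, Zin.

Hail, Zin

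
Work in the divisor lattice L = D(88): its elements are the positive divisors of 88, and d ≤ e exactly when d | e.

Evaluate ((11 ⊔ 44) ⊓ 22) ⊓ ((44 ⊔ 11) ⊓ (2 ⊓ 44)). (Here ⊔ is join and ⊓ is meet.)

2

11 ∨ 44 = 44
44 ∧ 22 = 22
44 ∨ 11 = 44
2 ∧ 44 = 2
44 ∧ 2 = 2
22 ∧ 2 = 2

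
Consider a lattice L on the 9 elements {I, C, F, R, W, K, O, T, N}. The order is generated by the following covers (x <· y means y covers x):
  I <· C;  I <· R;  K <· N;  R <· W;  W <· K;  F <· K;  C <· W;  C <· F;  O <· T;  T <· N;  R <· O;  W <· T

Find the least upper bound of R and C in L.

W

Common upper bounds of {R, C}: K, N, T, W.
The least among these is W.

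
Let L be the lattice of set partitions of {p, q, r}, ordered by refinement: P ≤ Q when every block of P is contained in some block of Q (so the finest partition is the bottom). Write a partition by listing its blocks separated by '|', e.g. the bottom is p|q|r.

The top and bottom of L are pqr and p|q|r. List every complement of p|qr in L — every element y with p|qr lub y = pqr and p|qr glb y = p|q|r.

pq|r, pr|q

Need y with p|qr ∨ y = pqr and p|qr ∧ y = p|q|r.
Checking each element gives: pq|r, pr|q.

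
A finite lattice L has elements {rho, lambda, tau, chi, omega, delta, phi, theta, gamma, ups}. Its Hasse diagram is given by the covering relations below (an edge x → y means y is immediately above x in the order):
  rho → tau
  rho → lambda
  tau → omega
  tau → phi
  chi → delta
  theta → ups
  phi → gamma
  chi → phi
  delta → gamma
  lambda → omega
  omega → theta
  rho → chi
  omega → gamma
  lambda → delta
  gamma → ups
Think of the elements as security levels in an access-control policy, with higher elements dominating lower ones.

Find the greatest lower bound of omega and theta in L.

Common lower bounds of {omega, theta}: lambda, omega, rho, tau.
The greatest among these is omega.

omega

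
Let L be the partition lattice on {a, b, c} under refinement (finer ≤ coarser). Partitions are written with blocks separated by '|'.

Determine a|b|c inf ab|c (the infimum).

Common lower bounds of {a|b|c, ab|c}: a|b|c.
The greatest among these is a|b|c.

a|b|c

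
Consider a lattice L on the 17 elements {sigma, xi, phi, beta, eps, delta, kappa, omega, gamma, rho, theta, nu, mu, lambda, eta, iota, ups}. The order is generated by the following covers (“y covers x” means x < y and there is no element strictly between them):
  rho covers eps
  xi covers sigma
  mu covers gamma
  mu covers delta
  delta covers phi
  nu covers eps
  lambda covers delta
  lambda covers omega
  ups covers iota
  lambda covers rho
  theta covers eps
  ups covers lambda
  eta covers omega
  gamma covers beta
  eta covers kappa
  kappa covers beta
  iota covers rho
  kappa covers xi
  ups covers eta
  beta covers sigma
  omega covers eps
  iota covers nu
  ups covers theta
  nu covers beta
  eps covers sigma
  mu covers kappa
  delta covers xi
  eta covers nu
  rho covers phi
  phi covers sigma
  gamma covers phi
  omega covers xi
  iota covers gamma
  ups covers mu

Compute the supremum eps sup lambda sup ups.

Common upper bounds of {eps, lambda, ups}: ups.
The least among these is ups.

ups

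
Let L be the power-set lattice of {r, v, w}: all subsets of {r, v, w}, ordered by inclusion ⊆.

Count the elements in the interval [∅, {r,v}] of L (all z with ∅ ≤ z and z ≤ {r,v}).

4

The interval [∅, {r,v}] = {{r,v}, {r}, {v}, ∅}, which has 4 elements.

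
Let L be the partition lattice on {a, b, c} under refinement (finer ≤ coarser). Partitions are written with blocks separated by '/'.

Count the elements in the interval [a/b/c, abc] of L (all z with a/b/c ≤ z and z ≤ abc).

The interval [a/b/c, abc] = {a/b/c, a/bc, ab/c, abc, ac/b}, which has 5 elements.

5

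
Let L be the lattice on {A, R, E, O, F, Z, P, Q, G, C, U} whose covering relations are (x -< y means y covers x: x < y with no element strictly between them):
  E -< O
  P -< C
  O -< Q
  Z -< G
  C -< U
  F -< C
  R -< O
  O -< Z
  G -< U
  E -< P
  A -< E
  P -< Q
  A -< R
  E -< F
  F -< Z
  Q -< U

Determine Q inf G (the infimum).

O

Common lower bounds of {Q, G}: A, E, O, R.
The greatest among these is O.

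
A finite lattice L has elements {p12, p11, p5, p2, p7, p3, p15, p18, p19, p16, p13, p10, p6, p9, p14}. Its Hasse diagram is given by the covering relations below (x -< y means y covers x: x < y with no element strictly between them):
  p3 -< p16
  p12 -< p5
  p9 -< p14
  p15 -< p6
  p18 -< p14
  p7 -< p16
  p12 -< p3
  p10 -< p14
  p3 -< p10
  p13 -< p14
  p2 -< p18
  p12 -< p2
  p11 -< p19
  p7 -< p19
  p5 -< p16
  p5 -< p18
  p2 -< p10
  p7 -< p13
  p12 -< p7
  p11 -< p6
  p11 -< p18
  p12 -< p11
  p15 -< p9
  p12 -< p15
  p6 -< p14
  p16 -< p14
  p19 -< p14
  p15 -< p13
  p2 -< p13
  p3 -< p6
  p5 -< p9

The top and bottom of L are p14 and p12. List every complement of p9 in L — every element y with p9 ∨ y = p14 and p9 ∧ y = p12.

Need y with p9 ∨ y = p14 and p9 ∧ y = p12.
Checking each element gives: p10, p11, p19, p2, p3, p7.

p10, p11, p19, p2, p3, p7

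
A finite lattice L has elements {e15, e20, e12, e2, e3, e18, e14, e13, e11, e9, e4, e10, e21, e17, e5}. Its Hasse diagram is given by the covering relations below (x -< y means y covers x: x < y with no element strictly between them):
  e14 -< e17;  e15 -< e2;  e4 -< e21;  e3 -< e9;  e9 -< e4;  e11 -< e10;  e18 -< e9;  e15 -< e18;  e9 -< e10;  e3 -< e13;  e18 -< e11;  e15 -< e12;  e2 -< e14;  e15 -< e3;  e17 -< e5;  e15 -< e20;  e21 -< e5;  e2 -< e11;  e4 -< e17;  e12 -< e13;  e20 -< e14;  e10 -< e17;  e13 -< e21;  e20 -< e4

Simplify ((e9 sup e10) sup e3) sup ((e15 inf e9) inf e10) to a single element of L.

e10

e9 ∨ e10 = e10
e10 ∨ e3 = e10
e15 ∧ e9 = e15
e15 ∧ e10 = e15
e10 ∨ e15 = e10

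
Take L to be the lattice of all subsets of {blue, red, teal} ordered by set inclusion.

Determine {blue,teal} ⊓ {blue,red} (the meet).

{blue}

Under ⊆, meet is intersection: {blue,teal} ∩ {blue,red} = {blue}.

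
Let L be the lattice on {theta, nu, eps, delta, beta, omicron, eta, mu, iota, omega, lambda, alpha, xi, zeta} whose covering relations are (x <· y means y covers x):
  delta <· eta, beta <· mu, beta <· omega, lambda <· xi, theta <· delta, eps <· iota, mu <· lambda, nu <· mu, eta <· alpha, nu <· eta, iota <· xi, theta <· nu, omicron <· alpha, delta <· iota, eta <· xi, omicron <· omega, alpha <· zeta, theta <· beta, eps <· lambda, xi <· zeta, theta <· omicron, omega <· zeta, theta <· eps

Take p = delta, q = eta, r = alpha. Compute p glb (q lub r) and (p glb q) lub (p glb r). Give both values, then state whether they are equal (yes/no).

delta; delta; yes

q lub r = alpha, so p glb (q lub r) = delta glb alpha = delta.
p glb q = delta and p glb r = delta, so (p glb q) lub (p glb r) = delta lub delta = delta.
Equal: yes.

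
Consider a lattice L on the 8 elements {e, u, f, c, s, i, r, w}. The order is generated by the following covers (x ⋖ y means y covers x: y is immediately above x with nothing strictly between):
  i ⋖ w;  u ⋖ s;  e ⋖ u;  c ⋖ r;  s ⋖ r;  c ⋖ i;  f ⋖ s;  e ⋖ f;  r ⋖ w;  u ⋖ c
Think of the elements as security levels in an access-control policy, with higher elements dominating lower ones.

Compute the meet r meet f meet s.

f

Common lower bounds of {r, f, s}: e, f.
The greatest among these is f.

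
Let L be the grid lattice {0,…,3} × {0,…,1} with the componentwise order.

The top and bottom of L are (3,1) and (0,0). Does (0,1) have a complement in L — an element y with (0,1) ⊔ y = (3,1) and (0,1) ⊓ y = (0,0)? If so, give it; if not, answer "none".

Need y with (0,1) ∨ y = (3,1) and (0,1) ∧ y = (0,0).
Checking each element gives: (3,0).

(3,0)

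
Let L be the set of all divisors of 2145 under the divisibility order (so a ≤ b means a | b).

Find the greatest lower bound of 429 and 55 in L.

11

Common lower bounds of {429, 55}: 1, 11.
The greatest among these is 11.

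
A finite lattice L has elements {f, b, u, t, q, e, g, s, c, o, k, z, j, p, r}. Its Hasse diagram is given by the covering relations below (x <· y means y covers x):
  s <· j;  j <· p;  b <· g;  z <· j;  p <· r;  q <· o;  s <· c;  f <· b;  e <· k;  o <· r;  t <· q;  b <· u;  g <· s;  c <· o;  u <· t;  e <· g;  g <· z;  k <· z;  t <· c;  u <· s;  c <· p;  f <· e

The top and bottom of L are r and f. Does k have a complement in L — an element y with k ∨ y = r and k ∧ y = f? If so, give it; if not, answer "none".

Need y with k ∨ y = r and k ∧ y = f.
Checking each element gives: q.

q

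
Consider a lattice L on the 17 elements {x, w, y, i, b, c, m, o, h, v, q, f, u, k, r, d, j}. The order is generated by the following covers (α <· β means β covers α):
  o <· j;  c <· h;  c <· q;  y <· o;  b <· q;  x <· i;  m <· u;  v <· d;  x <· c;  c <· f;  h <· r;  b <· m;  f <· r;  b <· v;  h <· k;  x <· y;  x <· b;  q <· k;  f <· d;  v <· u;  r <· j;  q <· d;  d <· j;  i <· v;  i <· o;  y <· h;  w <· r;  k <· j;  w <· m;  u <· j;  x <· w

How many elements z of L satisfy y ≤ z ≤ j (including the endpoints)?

6

The interval [y, j] = {h, j, k, o, r, y}, which has 6 elements.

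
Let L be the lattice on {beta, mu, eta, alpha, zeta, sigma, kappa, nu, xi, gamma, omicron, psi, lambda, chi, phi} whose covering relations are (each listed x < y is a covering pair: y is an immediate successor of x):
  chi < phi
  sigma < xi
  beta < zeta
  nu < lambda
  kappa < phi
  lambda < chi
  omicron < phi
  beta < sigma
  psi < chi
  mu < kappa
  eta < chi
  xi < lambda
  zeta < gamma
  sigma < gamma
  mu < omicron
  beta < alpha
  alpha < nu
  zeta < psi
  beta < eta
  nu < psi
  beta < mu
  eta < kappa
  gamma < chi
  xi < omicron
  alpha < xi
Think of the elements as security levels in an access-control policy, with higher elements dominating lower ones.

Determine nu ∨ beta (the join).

Common upper bounds of {nu, beta}: chi, lambda, nu, phi, psi.
The least among these is nu.

nu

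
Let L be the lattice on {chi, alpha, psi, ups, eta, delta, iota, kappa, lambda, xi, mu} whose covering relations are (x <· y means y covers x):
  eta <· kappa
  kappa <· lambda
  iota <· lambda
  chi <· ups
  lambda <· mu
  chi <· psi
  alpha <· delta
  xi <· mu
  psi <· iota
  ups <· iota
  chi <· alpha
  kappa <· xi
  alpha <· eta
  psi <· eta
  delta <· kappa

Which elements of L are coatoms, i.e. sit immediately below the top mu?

lambda, xi

The coatoms are exactly the elements covered by mu: lambda, xi.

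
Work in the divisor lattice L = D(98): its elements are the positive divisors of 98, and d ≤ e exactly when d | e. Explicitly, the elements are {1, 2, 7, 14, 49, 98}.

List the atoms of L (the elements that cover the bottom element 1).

The atoms are exactly the elements that cover 1: 2, 7.

2, 7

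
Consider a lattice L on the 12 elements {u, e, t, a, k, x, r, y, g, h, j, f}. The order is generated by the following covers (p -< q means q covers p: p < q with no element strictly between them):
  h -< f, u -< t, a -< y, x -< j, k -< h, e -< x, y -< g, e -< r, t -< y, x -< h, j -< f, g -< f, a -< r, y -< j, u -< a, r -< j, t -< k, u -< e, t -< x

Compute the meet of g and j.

Common lower bounds of {g, j}: a, t, u, y.
The greatest among these is y.

y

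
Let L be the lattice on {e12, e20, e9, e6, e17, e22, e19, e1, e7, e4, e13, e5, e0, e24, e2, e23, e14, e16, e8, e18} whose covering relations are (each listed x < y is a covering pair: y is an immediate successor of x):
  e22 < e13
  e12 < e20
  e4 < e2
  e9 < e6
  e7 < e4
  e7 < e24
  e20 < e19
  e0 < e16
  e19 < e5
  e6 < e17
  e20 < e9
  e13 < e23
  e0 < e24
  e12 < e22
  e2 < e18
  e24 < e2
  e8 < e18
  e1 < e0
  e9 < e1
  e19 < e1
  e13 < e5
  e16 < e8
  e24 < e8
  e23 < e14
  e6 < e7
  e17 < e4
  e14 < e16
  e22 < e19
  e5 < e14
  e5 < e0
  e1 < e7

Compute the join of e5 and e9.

Common upper bounds of {e5, e9}: e0, e16, e18, e2, e24, e8.
The least among these is e0.

e0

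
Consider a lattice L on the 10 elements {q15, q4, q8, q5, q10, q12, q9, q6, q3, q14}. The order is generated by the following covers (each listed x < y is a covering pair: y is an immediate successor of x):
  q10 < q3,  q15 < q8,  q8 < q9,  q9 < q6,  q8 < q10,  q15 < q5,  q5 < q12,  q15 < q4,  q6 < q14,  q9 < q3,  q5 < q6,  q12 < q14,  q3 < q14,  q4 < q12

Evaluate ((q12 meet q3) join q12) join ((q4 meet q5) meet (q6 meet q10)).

q12

q12 ∧ q3 = q15
q15 ∨ q12 = q12
q4 ∧ q5 = q15
q6 ∧ q10 = q8
q15 ∧ q8 = q15
q12 ∨ q15 = q12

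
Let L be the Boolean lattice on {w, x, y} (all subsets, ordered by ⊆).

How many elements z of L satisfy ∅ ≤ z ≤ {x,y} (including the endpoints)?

The interval [∅, {x,y}] = {{x,y}, {x}, {y}, ∅}, which has 4 elements.

4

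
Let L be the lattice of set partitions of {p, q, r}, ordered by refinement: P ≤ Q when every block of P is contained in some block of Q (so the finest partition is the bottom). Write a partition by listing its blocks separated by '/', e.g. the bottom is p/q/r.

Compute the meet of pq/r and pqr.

The meet (common refinement) of pq/r and pqr intersects blocks pairwise, giving pq/r.

pq/r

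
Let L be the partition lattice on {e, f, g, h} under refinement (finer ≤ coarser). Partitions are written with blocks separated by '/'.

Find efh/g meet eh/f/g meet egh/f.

The meet (common refinement) of efh/g, eh/f/g, egh/f intersects blocks pairwise, giving eh/f/g.

eh/f/g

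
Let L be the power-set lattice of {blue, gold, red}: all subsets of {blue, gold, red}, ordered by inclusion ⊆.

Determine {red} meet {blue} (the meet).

Under ⊆, meet is intersection: {red} ∩ {blue} = {}.

{}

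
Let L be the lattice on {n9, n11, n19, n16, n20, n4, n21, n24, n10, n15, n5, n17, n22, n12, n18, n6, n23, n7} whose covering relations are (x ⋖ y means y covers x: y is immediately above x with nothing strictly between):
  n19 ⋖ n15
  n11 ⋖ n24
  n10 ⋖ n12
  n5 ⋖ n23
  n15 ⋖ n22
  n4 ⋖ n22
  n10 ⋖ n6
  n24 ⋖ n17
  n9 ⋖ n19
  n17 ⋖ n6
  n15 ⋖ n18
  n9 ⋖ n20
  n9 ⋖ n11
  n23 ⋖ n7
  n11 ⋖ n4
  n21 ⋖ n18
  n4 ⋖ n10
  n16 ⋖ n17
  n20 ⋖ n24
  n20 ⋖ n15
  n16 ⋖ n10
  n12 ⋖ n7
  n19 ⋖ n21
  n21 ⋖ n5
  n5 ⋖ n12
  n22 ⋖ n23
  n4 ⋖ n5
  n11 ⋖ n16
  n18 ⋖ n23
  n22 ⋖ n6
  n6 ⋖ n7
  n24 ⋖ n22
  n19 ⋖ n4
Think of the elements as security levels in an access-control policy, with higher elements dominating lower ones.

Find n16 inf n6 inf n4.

Common lower bounds of {n16, n6, n4}: n11, n9.
The greatest among these is n11.

n11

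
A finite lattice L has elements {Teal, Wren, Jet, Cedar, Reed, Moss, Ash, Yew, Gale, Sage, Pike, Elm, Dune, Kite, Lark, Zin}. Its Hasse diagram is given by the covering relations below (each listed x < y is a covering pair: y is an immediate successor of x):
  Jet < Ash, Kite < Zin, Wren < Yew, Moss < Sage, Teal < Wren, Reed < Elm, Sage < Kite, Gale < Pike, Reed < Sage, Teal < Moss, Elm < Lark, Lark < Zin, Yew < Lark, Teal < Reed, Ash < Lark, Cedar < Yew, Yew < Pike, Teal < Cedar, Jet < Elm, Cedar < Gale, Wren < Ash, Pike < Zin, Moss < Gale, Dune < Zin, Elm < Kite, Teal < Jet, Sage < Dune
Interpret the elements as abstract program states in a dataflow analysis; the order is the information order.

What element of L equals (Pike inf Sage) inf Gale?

Pike ∧ Sage = Moss
Moss ∧ Gale = Moss

Moss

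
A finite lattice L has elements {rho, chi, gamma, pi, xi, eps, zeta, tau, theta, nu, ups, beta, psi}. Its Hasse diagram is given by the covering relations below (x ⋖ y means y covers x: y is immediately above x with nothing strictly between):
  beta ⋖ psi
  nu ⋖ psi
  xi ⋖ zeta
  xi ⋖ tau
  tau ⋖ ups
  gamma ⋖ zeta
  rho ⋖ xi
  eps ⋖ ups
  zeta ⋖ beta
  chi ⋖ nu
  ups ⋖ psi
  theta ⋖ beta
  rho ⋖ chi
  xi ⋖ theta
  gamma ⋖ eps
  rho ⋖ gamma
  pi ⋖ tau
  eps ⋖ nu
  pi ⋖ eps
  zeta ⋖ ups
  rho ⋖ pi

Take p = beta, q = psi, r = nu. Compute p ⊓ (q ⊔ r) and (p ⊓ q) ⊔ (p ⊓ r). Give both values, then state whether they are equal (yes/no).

beta; beta; yes

q ⊔ r = psi, so p ⊓ (q ⊔ r) = beta ⊓ psi = beta.
p ⊓ q = beta and p ⊓ r = gamma, so (p ⊓ q) ⊔ (p ⊓ r) = beta ⊔ gamma = beta.
Equal: yes.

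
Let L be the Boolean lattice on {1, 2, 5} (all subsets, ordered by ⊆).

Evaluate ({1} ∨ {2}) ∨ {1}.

{1} ∨ {2} = {1,2}
{1,2} ∨ {1} = {1,2}

{1,2}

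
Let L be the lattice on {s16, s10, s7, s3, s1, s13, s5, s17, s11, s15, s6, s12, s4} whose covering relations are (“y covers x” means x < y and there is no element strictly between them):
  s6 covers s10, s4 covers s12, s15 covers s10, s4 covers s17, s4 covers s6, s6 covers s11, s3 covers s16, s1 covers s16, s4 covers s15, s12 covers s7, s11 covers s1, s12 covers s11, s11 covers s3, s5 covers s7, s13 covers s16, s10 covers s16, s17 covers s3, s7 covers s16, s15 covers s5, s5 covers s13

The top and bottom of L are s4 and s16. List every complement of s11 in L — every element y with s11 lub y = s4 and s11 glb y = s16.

Need y with s11 ∨ y = s4 and s11 ∧ y = s16.
Checking each element gives: s13, s15, s5.

s13, s15, s5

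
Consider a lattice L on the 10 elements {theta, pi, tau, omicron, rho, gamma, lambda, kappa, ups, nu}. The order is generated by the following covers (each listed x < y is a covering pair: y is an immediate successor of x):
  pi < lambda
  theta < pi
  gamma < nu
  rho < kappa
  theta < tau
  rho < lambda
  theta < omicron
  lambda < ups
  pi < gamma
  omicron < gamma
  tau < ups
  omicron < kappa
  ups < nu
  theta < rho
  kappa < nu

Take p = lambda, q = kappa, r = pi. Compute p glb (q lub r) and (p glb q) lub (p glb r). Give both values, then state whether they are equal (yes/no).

q lub r = nu, so p glb (q lub r) = lambda glb nu = lambda.
p glb q = rho and p glb r = pi, so (p glb q) lub (p glb r) = rho lub pi = lambda.
Equal: yes.

lambda; lambda; yes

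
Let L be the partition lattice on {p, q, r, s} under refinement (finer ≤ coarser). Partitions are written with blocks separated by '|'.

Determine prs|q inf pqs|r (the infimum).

ps|q|r

The meet (common refinement) of prs|q and pqs|r intersects blocks pairwise, giving ps|q|r.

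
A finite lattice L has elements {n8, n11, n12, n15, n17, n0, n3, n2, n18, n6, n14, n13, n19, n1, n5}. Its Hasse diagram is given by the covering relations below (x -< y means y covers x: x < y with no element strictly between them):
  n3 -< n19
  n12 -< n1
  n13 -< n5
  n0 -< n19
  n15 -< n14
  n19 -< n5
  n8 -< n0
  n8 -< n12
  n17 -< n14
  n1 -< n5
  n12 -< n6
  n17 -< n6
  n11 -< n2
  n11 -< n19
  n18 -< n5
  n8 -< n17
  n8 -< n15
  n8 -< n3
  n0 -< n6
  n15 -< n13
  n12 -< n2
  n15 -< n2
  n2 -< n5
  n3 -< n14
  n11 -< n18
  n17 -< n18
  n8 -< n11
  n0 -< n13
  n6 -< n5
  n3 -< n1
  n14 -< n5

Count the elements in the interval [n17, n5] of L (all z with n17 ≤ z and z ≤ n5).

5

The interval [n17, n5] = {n14, n17, n18, n5, n6}, which has 5 elements.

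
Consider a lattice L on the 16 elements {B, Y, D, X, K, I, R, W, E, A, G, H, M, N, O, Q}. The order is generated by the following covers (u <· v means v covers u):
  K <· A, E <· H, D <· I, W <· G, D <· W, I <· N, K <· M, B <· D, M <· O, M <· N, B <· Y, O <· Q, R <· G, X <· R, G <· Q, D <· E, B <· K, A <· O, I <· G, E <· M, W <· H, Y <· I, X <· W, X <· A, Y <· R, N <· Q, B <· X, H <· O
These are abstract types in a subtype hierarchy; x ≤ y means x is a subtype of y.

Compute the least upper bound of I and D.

I

Common upper bounds of {I, D}: G, I, N, Q.
The least among these is I.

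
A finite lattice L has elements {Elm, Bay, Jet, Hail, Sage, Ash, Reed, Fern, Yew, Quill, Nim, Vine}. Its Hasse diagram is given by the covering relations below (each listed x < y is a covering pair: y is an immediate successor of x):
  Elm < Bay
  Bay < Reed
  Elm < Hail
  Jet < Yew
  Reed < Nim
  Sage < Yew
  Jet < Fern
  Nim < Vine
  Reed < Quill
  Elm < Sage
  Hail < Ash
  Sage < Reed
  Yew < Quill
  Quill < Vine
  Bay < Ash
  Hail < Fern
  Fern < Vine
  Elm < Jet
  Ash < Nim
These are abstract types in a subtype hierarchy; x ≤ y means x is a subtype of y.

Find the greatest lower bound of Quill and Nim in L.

Reed

Common lower bounds of {Quill, Nim}: Bay, Elm, Reed, Sage.
The greatest among these is Reed.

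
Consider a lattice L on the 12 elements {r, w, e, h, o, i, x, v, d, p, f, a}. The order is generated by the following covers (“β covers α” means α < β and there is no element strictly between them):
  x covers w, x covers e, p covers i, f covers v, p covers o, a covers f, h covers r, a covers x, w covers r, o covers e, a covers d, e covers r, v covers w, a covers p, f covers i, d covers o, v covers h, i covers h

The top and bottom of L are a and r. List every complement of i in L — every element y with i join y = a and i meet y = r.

d, x

Need y with i ∨ y = a and i ∧ y = r.
Checking each element gives: d, x.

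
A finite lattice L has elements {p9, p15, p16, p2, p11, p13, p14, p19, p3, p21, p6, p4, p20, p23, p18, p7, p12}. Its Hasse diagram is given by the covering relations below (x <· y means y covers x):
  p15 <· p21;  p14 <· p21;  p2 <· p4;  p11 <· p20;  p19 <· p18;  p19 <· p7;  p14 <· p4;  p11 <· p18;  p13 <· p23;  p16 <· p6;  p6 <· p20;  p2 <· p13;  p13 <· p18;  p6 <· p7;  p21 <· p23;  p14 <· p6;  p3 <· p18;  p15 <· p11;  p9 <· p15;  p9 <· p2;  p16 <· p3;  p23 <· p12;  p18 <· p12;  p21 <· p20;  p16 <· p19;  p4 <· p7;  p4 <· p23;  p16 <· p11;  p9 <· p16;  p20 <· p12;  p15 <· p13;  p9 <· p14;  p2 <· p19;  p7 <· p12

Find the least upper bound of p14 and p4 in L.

Common upper bounds of {p14, p4}: p12, p23, p4, p7.
The least among these is p4.

p4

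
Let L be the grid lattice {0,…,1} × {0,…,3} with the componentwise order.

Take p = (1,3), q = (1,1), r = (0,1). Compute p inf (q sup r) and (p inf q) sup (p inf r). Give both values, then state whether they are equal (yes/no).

q sup r = (1,1), so p inf (q sup r) = (1,3) inf (1,1) = (1,1).
p inf q = (1,1) and p inf r = (0,1), so (p inf q) sup (p inf r) = (1,1) sup (0,1) = (1,1).
Equal: yes.

(1,1); (1,1); yes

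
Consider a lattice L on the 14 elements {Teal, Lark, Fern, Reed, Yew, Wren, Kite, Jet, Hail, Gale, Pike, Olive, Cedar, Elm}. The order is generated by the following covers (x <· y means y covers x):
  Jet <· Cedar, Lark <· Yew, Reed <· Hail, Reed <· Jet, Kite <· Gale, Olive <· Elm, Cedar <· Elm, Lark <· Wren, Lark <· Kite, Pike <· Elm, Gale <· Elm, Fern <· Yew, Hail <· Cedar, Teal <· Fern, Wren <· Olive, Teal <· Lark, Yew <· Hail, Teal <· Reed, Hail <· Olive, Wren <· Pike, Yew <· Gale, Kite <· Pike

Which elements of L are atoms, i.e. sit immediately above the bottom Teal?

Fern, Lark, Reed

The atoms are exactly the elements that cover Teal: Fern, Lark, Reed.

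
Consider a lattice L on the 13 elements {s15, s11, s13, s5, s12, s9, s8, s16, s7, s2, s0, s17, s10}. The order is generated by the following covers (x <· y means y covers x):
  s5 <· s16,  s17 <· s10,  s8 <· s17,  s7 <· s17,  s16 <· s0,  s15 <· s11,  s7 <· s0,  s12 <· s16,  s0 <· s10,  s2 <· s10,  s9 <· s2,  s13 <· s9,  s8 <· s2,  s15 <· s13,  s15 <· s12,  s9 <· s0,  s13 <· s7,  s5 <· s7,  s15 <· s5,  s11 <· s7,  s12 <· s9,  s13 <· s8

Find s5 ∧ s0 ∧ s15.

s15

Common lower bounds of {s5, s0, s15}: s15.
The greatest among these is s15.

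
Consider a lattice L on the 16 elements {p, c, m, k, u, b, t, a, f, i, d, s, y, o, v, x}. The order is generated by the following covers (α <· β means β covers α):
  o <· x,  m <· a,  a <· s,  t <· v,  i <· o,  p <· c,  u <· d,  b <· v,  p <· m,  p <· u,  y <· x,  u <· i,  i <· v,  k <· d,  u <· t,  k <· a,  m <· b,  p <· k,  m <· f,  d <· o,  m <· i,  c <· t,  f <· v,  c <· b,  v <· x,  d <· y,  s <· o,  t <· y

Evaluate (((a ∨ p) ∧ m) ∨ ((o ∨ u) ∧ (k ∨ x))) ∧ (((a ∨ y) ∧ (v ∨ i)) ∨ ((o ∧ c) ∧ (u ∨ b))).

i

a ∨ p = a
a ∧ m = m
o ∨ u = o
k ∨ x = x
o ∧ x = o
m ∨ o = o
a ∨ y = x
v ∨ i = v
x ∧ v = v
o ∧ c = p
u ∨ b = v
p ∧ v = p
v ∨ p = v
o ∧ v = i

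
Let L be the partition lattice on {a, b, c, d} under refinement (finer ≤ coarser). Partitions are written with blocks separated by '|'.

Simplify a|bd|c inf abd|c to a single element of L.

a|bd|c

a|bd|c ∧ abd|c = a|bd|c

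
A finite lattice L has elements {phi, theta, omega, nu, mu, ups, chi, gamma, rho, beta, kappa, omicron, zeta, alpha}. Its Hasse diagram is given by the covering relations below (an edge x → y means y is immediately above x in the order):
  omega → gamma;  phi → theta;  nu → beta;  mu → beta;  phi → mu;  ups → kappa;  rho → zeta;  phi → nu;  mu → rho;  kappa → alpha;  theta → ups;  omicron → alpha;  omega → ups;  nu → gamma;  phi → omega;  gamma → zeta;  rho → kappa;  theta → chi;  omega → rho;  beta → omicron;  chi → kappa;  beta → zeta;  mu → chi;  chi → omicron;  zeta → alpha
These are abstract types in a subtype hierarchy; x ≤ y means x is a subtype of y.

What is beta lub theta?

omicron

Common upper bounds of {beta, theta}: alpha, omicron.
The least among these is omicron.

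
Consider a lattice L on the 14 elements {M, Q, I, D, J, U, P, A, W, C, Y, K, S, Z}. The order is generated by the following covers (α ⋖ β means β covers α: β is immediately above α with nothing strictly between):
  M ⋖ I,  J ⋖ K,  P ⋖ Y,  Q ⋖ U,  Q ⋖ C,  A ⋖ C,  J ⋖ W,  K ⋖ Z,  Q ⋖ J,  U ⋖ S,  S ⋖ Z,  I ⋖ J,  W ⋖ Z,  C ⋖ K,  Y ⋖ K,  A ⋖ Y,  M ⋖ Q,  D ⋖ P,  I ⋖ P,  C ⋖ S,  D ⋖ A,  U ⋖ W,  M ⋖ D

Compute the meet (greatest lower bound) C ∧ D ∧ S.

D

Common lower bounds of {C, D, S}: D, M.
The greatest among these is D.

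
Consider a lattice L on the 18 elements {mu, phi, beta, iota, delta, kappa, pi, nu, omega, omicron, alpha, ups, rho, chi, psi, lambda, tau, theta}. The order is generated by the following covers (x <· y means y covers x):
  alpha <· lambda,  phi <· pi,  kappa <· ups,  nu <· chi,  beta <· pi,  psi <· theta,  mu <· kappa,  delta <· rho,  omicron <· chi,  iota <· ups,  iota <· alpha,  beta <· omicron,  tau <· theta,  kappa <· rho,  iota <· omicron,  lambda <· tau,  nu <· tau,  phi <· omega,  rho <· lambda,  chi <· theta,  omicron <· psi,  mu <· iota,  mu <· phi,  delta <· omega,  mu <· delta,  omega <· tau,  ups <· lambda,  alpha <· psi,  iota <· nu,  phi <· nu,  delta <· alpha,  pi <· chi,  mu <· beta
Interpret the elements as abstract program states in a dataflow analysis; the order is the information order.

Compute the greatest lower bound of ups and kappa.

Common lower bounds of {ups, kappa}: kappa, mu.
The greatest among these is kappa.

kappa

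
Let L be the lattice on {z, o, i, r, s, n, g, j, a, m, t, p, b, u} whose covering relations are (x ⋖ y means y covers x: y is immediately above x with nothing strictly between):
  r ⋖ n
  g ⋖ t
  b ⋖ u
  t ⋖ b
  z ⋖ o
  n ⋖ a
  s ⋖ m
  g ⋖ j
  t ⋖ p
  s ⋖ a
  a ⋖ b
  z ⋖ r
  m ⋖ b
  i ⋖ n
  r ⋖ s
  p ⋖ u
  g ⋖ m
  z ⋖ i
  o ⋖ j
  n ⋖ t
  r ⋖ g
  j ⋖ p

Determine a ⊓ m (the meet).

Common lower bounds of {a, m}: r, s, z.
The greatest among these is s.

s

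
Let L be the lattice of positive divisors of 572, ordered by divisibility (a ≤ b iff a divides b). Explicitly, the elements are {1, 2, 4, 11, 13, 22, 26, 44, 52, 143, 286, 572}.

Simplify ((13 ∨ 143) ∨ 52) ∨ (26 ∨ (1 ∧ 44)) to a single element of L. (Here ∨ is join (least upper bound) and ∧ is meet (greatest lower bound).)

572

13 ∨ 143 = 143
143 ∨ 52 = 572
1 ∧ 44 = 1
26 ∨ 1 = 26
572 ∨ 26 = 572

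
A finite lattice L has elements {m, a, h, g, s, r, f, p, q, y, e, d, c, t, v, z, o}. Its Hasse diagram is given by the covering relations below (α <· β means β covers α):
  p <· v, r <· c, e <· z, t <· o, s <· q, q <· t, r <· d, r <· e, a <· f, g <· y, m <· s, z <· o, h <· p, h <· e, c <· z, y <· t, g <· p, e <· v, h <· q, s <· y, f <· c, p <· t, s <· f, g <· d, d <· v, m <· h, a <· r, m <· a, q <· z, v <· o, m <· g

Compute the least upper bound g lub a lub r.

d

Common upper bounds of {g, a, r}: d, o, v.
The least among these is d.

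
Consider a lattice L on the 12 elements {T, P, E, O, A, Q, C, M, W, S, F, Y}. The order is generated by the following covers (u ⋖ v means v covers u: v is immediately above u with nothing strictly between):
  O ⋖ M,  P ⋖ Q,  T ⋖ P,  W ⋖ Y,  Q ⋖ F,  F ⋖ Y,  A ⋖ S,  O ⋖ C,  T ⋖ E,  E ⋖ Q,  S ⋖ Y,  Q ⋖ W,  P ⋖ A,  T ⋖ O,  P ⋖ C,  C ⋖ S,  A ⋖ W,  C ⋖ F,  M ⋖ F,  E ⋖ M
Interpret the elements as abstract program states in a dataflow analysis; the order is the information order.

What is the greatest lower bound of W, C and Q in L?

Common lower bounds of {W, C, Q}: P, T.
The greatest among these is P.

P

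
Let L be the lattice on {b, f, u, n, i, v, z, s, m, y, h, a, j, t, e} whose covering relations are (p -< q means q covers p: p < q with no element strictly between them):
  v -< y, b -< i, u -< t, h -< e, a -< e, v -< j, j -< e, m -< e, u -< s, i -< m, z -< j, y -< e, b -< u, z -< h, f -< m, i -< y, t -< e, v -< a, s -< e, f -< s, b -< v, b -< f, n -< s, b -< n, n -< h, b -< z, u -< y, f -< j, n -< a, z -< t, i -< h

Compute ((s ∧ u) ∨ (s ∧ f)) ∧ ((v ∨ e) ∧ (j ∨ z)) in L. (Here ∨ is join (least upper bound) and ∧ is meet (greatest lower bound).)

s ∧ u = u
s ∧ f = f
u ∨ f = s
v ∨ e = e
j ∨ z = j
e ∧ j = j
s ∧ j = f

f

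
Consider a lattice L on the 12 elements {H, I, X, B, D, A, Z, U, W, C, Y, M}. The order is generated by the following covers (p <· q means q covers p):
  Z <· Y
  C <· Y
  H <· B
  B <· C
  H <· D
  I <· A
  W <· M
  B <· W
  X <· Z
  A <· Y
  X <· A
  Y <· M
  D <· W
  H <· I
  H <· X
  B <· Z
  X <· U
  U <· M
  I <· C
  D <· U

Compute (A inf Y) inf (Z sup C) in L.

A

A ∧ Y = A
Z ∨ C = Y
A ∧ Y = A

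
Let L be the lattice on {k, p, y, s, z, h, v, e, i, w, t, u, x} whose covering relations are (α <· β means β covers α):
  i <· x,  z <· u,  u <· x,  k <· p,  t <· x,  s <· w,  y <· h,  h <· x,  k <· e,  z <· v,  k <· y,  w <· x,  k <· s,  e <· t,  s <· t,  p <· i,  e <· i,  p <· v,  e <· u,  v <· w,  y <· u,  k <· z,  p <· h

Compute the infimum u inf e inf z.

Common lower bounds of {u, e, z}: k.
The greatest among these is k.

k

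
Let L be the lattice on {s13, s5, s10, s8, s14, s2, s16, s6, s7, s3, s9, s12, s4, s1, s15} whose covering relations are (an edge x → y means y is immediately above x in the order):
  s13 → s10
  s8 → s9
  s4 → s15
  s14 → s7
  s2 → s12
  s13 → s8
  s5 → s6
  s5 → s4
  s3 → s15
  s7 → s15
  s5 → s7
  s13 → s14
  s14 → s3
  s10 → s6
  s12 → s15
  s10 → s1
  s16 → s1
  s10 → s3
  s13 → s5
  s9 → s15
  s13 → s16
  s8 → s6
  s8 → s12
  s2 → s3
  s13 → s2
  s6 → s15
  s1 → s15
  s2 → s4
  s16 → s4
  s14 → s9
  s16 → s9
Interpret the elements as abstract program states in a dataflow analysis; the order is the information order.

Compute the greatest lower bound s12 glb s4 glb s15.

Common lower bounds of {s12, s4, s15}: s13, s2.
The greatest among these is s2.

s2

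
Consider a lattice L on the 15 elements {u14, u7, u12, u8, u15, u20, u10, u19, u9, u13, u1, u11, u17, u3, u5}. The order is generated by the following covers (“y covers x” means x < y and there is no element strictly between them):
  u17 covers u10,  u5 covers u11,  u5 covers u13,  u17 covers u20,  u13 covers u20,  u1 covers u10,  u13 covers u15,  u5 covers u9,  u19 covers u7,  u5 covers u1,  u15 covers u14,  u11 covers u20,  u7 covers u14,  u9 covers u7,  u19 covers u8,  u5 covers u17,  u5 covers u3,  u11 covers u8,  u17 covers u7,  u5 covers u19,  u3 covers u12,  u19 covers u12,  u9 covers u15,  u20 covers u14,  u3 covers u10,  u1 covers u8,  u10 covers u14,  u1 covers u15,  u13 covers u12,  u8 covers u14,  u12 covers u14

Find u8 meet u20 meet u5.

u14

Common lower bounds of {u8, u20, u5}: u14.
The greatest among these is u14.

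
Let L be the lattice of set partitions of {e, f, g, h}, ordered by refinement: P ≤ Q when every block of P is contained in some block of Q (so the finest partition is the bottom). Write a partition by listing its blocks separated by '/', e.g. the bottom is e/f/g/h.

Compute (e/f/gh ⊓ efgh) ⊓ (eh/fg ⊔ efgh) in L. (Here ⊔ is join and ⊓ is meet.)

e/f/gh ∧ efgh = e/f/gh
eh/fg ∨ efgh = efgh
e/f/gh ∧ efgh = e/f/gh

e/f/gh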